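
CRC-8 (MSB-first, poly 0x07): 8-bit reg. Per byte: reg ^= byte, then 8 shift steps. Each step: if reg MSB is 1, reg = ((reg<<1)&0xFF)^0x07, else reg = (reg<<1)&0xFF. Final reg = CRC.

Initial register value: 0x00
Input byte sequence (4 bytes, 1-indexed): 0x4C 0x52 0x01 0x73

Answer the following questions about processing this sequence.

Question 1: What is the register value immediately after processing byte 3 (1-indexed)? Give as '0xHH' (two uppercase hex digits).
Answer: 0x5D

Derivation:
After byte 1 (0x4C): reg=0xE3
After byte 2 (0x52): reg=0x1E
After byte 3 (0x01): reg=0x5D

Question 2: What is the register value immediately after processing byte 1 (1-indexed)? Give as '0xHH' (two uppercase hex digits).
After byte 1 (0x4C): reg=0xE3

Answer: 0xE3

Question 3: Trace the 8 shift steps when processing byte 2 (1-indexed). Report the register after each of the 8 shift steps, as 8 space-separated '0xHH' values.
After byte 1 (0x4C): reg=0xE3
Register before byte 2: 0xE3
After XOR with byte 0x52: 0xB1

Answer: 0x65 0xCA 0x93 0x21 0x42 0x84 0x0F 0x1E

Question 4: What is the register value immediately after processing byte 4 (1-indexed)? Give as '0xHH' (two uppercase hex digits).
Answer: 0xCA

Derivation:
After byte 1 (0x4C): reg=0xE3
After byte 2 (0x52): reg=0x1E
After byte 3 (0x01): reg=0x5D
After byte 4 (0x73): reg=0xCA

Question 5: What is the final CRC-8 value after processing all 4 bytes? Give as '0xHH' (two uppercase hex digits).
After byte 1 (0x4C): reg=0xE3
After byte 2 (0x52): reg=0x1E
After byte 3 (0x01): reg=0x5D
After byte 4 (0x73): reg=0xCA

Answer: 0xCA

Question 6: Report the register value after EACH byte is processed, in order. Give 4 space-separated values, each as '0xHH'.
0xE3 0x1E 0x5D 0xCA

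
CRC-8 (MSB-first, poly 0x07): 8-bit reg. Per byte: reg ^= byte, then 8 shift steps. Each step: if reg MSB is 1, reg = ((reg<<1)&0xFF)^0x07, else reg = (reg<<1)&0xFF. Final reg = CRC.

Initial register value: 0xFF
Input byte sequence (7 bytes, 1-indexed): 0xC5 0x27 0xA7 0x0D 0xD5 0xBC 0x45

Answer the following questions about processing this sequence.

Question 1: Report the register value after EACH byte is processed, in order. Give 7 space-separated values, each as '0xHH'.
0xA6 0x8E 0xDF 0x30 0xB5 0x3F 0x61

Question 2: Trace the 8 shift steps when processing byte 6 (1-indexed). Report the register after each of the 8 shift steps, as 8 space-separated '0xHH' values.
After byte 1 (0xC5): reg=0xA6
After byte 2 (0x27): reg=0x8E
After byte 3 (0xA7): reg=0xDF
After byte 4 (0x0D): reg=0x30
After byte 5 (0xD5): reg=0xB5
Register before byte 6: 0xB5
After XOR with byte 0xBC: 0x09

Answer: 0x12 0x24 0x48 0x90 0x27 0x4E 0x9C 0x3F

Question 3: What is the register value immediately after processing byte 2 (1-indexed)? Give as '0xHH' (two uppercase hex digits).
Answer: 0x8E

Derivation:
After byte 1 (0xC5): reg=0xA6
After byte 2 (0x27): reg=0x8E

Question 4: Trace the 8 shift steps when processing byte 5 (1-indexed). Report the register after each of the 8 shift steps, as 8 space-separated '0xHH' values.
Answer: 0xCD 0x9D 0x3D 0x7A 0xF4 0xEF 0xD9 0xB5

Derivation:
After byte 1 (0xC5): reg=0xA6
After byte 2 (0x27): reg=0x8E
After byte 3 (0xA7): reg=0xDF
After byte 4 (0x0D): reg=0x30
Register before byte 5: 0x30
After XOR with byte 0xD5: 0xE5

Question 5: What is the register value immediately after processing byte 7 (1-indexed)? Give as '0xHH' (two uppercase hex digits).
Answer: 0x61

Derivation:
After byte 1 (0xC5): reg=0xA6
After byte 2 (0x27): reg=0x8E
After byte 3 (0xA7): reg=0xDF
After byte 4 (0x0D): reg=0x30
After byte 5 (0xD5): reg=0xB5
After byte 6 (0xBC): reg=0x3F
After byte 7 (0x45): reg=0x61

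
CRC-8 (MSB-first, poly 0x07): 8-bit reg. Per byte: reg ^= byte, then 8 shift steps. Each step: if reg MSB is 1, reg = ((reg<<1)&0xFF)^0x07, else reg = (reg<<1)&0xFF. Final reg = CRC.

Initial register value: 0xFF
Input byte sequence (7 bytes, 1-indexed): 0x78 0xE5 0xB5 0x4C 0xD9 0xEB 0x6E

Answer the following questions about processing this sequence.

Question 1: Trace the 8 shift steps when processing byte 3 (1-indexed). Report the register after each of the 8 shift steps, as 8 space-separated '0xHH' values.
After byte 1 (0x78): reg=0x9C
After byte 2 (0xE5): reg=0x68
Register before byte 3: 0x68
After XOR with byte 0xB5: 0xDD

Answer: 0xBD 0x7D 0xFA 0xF3 0xE1 0xC5 0x8D 0x1D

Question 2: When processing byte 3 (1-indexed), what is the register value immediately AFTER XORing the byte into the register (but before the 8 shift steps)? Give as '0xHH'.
Answer: 0xDD

Derivation:
Register before byte 3: 0x68
Byte 3: 0xB5
0x68 XOR 0xB5 = 0xDD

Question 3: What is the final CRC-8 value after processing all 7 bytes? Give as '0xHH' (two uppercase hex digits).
After byte 1 (0x78): reg=0x9C
After byte 2 (0xE5): reg=0x68
After byte 3 (0xB5): reg=0x1D
After byte 4 (0x4C): reg=0xB0
After byte 5 (0xD9): reg=0x18
After byte 6 (0xEB): reg=0xD7
After byte 7 (0x6E): reg=0x26

Answer: 0x26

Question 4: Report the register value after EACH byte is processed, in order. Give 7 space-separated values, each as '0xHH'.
0x9C 0x68 0x1D 0xB0 0x18 0xD7 0x26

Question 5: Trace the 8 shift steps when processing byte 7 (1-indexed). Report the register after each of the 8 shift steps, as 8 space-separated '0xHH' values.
After byte 1 (0x78): reg=0x9C
After byte 2 (0xE5): reg=0x68
After byte 3 (0xB5): reg=0x1D
After byte 4 (0x4C): reg=0xB0
After byte 5 (0xD9): reg=0x18
After byte 6 (0xEB): reg=0xD7
Register before byte 7: 0xD7
After XOR with byte 0x6E: 0xB9

Answer: 0x75 0xEA 0xD3 0xA1 0x45 0x8A 0x13 0x26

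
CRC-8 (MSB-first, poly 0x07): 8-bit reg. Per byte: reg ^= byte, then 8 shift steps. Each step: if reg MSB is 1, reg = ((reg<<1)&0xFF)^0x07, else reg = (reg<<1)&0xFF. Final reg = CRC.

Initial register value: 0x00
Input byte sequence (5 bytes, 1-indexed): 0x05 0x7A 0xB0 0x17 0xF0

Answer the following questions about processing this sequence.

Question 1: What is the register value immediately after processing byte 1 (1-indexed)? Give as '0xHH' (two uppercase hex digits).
After byte 1 (0x05): reg=0x1B

Answer: 0x1B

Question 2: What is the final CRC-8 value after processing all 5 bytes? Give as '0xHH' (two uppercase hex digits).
After byte 1 (0x05): reg=0x1B
After byte 2 (0x7A): reg=0x20
After byte 3 (0xB0): reg=0xF9
After byte 4 (0x17): reg=0x84
After byte 5 (0xF0): reg=0x4B

Answer: 0x4B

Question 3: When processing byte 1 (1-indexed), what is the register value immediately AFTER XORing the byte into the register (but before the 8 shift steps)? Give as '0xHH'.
Register before byte 1: 0x00
Byte 1: 0x05
0x00 XOR 0x05 = 0x05

Answer: 0x05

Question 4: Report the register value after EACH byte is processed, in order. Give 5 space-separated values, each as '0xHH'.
0x1B 0x20 0xF9 0x84 0x4B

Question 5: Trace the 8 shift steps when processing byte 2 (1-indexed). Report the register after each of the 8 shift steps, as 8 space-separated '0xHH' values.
Answer: 0xC2 0x83 0x01 0x02 0x04 0x08 0x10 0x20

Derivation:
After byte 1 (0x05): reg=0x1B
Register before byte 2: 0x1B
After XOR with byte 0x7A: 0x61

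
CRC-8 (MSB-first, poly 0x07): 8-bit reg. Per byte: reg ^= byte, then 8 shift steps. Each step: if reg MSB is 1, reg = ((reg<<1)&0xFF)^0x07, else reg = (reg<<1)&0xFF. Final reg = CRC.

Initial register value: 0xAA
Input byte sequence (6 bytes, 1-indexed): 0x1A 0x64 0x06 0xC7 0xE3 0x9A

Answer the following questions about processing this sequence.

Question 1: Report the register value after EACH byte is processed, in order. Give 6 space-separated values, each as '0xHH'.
0x19 0x74 0x59 0xD3 0x90 0x36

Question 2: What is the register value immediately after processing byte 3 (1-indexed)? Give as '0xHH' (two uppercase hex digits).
Answer: 0x59

Derivation:
After byte 1 (0x1A): reg=0x19
After byte 2 (0x64): reg=0x74
After byte 3 (0x06): reg=0x59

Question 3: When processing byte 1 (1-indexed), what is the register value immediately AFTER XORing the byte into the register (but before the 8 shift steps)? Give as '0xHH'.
Answer: 0xB0

Derivation:
Register before byte 1: 0xAA
Byte 1: 0x1A
0xAA XOR 0x1A = 0xB0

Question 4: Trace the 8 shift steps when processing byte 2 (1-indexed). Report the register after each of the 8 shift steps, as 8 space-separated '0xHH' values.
Answer: 0xFA 0xF3 0xE1 0xC5 0x8D 0x1D 0x3A 0x74

Derivation:
After byte 1 (0x1A): reg=0x19
Register before byte 2: 0x19
After XOR with byte 0x64: 0x7D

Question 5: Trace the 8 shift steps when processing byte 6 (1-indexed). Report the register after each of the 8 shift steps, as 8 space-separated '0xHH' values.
Answer: 0x14 0x28 0x50 0xA0 0x47 0x8E 0x1B 0x36

Derivation:
After byte 1 (0x1A): reg=0x19
After byte 2 (0x64): reg=0x74
After byte 3 (0x06): reg=0x59
After byte 4 (0xC7): reg=0xD3
After byte 5 (0xE3): reg=0x90
Register before byte 6: 0x90
After XOR with byte 0x9A: 0x0A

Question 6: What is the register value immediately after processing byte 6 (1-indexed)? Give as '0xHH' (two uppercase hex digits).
Answer: 0x36

Derivation:
After byte 1 (0x1A): reg=0x19
After byte 2 (0x64): reg=0x74
After byte 3 (0x06): reg=0x59
After byte 4 (0xC7): reg=0xD3
After byte 5 (0xE3): reg=0x90
After byte 6 (0x9A): reg=0x36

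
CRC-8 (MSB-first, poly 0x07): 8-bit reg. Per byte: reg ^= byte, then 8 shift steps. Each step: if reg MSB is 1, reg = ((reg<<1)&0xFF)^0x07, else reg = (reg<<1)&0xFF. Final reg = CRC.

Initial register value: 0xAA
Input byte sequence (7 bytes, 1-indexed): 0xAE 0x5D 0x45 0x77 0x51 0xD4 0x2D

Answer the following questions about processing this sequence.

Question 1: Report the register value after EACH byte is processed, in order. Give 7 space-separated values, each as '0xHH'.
0x1C 0xC0 0x92 0xB5 0xB2 0x35 0x48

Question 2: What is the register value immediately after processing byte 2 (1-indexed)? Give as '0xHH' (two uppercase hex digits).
After byte 1 (0xAE): reg=0x1C
After byte 2 (0x5D): reg=0xC0

Answer: 0xC0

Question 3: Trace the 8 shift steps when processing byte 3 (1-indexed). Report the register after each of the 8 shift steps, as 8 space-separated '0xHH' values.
Answer: 0x0D 0x1A 0x34 0x68 0xD0 0xA7 0x49 0x92

Derivation:
After byte 1 (0xAE): reg=0x1C
After byte 2 (0x5D): reg=0xC0
Register before byte 3: 0xC0
After XOR with byte 0x45: 0x85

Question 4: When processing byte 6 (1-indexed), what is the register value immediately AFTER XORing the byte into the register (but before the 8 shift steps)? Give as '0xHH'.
Register before byte 6: 0xB2
Byte 6: 0xD4
0xB2 XOR 0xD4 = 0x66

Answer: 0x66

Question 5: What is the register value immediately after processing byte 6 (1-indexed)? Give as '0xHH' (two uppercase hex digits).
After byte 1 (0xAE): reg=0x1C
After byte 2 (0x5D): reg=0xC0
After byte 3 (0x45): reg=0x92
After byte 4 (0x77): reg=0xB5
After byte 5 (0x51): reg=0xB2
After byte 6 (0xD4): reg=0x35

Answer: 0x35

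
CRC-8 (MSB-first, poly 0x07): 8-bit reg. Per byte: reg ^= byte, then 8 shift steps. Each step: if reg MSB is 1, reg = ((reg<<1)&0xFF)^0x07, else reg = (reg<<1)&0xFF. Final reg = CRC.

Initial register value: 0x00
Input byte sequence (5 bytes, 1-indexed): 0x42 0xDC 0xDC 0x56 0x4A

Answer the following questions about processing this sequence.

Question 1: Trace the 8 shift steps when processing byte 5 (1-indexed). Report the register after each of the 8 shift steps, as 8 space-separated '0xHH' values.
Answer: 0x91 0x25 0x4A 0x94 0x2F 0x5E 0xBC 0x7F

Derivation:
After byte 1 (0x42): reg=0xC9
After byte 2 (0xDC): reg=0x6B
After byte 3 (0xDC): reg=0x0C
After byte 4 (0x56): reg=0x81
Register before byte 5: 0x81
After XOR with byte 0x4A: 0xCB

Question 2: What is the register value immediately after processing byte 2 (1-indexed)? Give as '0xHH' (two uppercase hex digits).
Answer: 0x6B

Derivation:
After byte 1 (0x42): reg=0xC9
After byte 2 (0xDC): reg=0x6B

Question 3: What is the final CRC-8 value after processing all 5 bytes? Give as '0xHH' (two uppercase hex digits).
Answer: 0x7F

Derivation:
After byte 1 (0x42): reg=0xC9
After byte 2 (0xDC): reg=0x6B
After byte 3 (0xDC): reg=0x0C
After byte 4 (0x56): reg=0x81
After byte 5 (0x4A): reg=0x7F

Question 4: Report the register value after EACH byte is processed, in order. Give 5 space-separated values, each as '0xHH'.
0xC9 0x6B 0x0C 0x81 0x7F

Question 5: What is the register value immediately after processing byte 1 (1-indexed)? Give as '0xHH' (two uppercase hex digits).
After byte 1 (0x42): reg=0xC9

Answer: 0xC9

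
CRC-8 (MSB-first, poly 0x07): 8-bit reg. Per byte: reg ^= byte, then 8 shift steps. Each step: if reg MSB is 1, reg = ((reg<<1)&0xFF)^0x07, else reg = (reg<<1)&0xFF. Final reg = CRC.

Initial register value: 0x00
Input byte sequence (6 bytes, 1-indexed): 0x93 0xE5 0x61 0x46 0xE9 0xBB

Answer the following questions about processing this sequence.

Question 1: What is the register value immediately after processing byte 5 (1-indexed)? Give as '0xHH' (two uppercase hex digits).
Answer: 0x33

Derivation:
After byte 1 (0x93): reg=0xF0
After byte 2 (0xE5): reg=0x6B
After byte 3 (0x61): reg=0x36
After byte 4 (0x46): reg=0x57
After byte 5 (0xE9): reg=0x33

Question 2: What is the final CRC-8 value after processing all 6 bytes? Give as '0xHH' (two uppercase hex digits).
After byte 1 (0x93): reg=0xF0
After byte 2 (0xE5): reg=0x6B
After byte 3 (0x61): reg=0x36
After byte 4 (0x46): reg=0x57
After byte 5 (0xE9): reg=0x33
After byte 6 (0xBB): reg=0xB1

Answer: 0xB1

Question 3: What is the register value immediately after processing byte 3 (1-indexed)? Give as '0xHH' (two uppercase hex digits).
After byte 1 (0x93): reg=0xF0
After byte 2 (0xE5): reg=0x6B
After byte 3 (0x61): reg=0x36

Answer: 0x36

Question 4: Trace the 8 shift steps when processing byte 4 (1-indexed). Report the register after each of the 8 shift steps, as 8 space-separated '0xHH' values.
After byte 1 (0x93): reg=0xF0
After byte 2 (0xE5): reg=0x6B
After byte 3 (0x61): reg=0x36
Register before byte 4: 0x36
After XOR with byte 0x46: 0x70

Answer: 0xE0 0xC7 0x89 0x15 0x2A 0x54 0xA8 0x57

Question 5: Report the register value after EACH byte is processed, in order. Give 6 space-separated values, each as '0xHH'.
0xF0 0x6B 0x36 0x57 0x33 0xB1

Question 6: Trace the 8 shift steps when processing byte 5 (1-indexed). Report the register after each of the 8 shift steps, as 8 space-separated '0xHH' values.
After byte 1 (0x93): reg=0xF0
After byte 2 (0xE5): reg=0x6B
After byte 3 (0x61): reg=0x36
After byte 4 (0x46): reg=0x57
Register before byte 5: 0x57
After XOR with byte 0xE9: 0xBE

Answer: 0x7B 0xF6 0xEB 0xD1 0xA5 0x4D 0x9A 0x33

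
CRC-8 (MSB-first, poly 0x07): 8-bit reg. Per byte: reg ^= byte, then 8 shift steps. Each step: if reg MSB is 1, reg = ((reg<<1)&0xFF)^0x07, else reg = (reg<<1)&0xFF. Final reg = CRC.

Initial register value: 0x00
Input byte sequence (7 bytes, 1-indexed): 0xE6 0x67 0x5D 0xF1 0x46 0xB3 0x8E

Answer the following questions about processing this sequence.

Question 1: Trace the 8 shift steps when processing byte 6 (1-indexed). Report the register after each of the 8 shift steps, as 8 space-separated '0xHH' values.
After byte 1 (0xE6): reg=0xBC
After byte 2 (0x67): reg=0x0F
After byte 3 (0x5D): reg=0xB9
After byte 4 (0xF1): reg=0xFF
After byte 5 (0x46): reg=0x26
Register before byte 6: 0x26
After XOR with byte 0xB3: 0x95

Answer: 0x2D 0x5A 0xB4 0x6F 0xDE 0xBB 0x71 0xE2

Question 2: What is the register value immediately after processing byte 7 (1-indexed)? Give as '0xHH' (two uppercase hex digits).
Answer: 0x03

Derivation:
After byte 1 (0xE6): reg=0xBC
After byte 2 (0x67): reg=0x0F
After byte 3 (0x5D): reg=0xB9
After byte 4 (0xF1): reg=0xFF
After byte 5 (0x46): reg=0x26
After byte 6 (0xB3): reg=0xE2
After byte 7 (0x8E): reg=0x03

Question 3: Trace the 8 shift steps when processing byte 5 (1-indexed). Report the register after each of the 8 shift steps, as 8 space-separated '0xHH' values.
After byte 1 (0xE6): reg=0xBC
After byte 2 (0x67): reg=0x0F
After byte 3 (0x5D): reg=0xB9
After byte 4 (0xF1): reg=0xFF
Register before byte 5: 0xFF
After XOR with byte 0x46: 0xB9

Answer: 0x75 0xEA 0xD3 0xA1 0x45 0x8A 0x13 0x26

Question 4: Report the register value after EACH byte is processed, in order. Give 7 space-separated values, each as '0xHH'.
0xBC 0x0F 0xB9 0xFF 0x26 0xE2 0x03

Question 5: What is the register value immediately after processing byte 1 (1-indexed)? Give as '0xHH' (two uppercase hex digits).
After byte 1 (0xE6): reg=0xBC

Answer: 0xBC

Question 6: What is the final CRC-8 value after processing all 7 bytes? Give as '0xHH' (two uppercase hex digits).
After byte 1 (0xE6): reg=0xBC
After byte 2 (0x67): reg=0x0F
After byte 3 (0x5D): reg=0xB9
After byte 4 (0xF1): reg=0xFF
After byte 5 (0x46): reg=0x26
After byte 6 (0xB3): reg=0xE2
After byte 7 (0x8E): reg=0x03

Answer: 0x03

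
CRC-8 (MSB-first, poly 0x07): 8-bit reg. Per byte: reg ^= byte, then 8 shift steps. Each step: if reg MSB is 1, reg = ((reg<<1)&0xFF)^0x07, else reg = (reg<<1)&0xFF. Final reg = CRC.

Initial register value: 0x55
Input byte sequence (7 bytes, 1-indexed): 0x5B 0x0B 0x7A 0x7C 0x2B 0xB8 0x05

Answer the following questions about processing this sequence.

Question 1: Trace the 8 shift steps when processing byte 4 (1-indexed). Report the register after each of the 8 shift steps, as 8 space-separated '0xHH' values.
After byte 1 (0x5B): reg=0x2A
After byte 2 (0x0B): reg=0xE7
After byte 3 (0x7A): reg=0xDA
Register before byte 4: 0xDA
After XOR with byte 0x7C: 0xA6

Answer: 0x4B 0x96 0x2B 0x56 0xAC 0x5F 0xBE 0x7B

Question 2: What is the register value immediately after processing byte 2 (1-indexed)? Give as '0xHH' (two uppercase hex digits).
After byte 1 (0x5B): reg=0x2A
After byte 2 (0x0B): reg=0xE7

Answer: 0xE7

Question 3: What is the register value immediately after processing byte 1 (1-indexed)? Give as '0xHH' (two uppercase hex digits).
After byte 1 (0x5B): reg=0x2A

Answer: 0x2A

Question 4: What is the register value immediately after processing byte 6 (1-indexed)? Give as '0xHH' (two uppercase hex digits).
Answer: 0x2D

Derivation:
After byte 1 (0x5B): reg=0x2A
After byte 2 (0x0B): reg=0xE7
After byte 3 (0x7A): reg=0xDA
After byte 4 (0x7C): reg=0x7B
After byte 5 (0x2B): reg=0xB7
After byte 6 (0xB8): reg=0x2D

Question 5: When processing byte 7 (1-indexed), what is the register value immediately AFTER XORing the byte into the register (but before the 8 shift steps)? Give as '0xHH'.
Register before byte 7: 0x2D
Byte 7: 0x05
0x2D XOR 0x05 = 0x28

Answer: 0x28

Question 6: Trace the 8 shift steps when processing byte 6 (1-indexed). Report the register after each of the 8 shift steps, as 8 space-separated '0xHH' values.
Answer: 0x1E 0x3C 0x78 0xF0 0xE7 0xC9 0x95 0x2D

Derivation:
After byte 1 (0x5B): reg=0x2A
After byte 2 (0x0B): reg=0xE7
After byte 3 (0x7A): reg=0xDA
After byte 4 (0x7C): reg=0x7B
After byte 5 (0x2B): reg=0xB7
Register before byte 6: 0xB7
After XOR with byte 0xB8: 0x0F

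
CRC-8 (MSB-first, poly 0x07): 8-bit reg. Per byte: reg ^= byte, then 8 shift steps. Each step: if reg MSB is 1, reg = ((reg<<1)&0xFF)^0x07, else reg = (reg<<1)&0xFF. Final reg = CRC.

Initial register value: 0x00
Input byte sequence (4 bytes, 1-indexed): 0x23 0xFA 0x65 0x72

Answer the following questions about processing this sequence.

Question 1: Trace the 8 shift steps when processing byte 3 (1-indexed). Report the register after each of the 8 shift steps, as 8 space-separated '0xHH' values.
Answer: 0x38 0x70 0xE0 0xC7 0x89 0x15 0x2A 0x54

Derivation:
After byte 1 (0x23): reg=0xE9
After byte 2 (0xFA): reg=0x79
Register before byte 3: 0x79
After XOR with byte 0x65: 0x1C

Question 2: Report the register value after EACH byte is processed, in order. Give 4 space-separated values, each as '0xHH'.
0xE9 0x79 0x54 0xF2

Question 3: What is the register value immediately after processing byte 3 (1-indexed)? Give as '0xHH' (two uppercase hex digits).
Answer: 0x54

Derivation:
After byte 1 (0x23): reg=0xE9
After byte 2 (0xFA): reg=0x79
After byte 3 (0x65): reg=0x54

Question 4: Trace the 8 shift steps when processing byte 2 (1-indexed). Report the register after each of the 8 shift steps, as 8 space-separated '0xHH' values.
Answer: 0x26 0x4C 0x98 0x37 0x6E 0xDC 0xBF 0x79

Derivation:
After byte 1 (0x23): reg=0xE9
Register before byte 2: 0xE9
After XOR with byte 0xFA: 0x13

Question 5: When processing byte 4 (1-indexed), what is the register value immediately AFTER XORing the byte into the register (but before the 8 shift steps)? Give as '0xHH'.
Register before byte 4: 0x54
Byte 4: 0x72
0x54 XOR 0x72 = 0x26

Answer: 0x26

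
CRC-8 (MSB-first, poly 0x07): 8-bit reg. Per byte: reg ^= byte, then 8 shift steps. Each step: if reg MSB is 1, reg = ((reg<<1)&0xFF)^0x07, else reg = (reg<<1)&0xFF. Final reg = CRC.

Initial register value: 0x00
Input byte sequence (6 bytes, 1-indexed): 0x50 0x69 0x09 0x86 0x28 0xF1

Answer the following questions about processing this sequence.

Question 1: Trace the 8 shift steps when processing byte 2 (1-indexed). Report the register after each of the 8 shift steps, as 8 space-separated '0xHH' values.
Answer: 0xBB 0x71 0xE2 0xC3 0x81 0x05 0x0A 0x14

Derivation:
After byte 1 (0x50): reg=0xB7
Register before byte 2: 0xB7
After XOR with byte 0x69: 0xDE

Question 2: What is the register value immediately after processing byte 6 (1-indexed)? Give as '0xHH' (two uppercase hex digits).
Answer: 0x30

Derivation:
After byte 1 (0x50): reg=0xB7
After byte 2 (0x69): reg=0x14
After byte 3 (0x09): reg=0x53
After byte 4 (0x86): reg=0x25
After byte 5 (0x28): reg=0x23
After byte 6 (0xF1): reg=0x30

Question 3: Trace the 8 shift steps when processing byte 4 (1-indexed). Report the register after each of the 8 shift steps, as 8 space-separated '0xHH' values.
After byte 1 (0x50): reg=0xB7
After byte 2 (0x69): reg=0x14
After byte 3 (0x09): reg=0x53
Register before byte 4: 0x53
After XOR with byte 0x86: 0xD5

Answer: 0xAD 0x5D 0xBA 0x73 0xE6 0xCB 0x91 0x25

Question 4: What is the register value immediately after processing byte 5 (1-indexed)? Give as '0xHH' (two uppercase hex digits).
After byte 1 (0x50): reg=0xB7
After byte 2 (0x69): reg=0x14
After byte 3 (0x09): reg=0x53
After byte 4 (0x86): reg=0x25
After byte 5 (0x28): reg=0x23

Answer: 0x23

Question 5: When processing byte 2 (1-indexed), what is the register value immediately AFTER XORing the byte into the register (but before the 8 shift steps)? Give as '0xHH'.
Answer: 0xDE

Derivation:
Register before byte 2: 0xB7
Byte 2: 0x69
0xB7 XOR 0x69 = 0xDE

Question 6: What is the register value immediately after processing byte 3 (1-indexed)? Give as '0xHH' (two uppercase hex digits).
Answer: 0x53

Derivation:
After byte 1 (0x50): reg=0xB7
After byte 2 (0x69): reg=0x14
After byte 3 (0x09): reg=0x53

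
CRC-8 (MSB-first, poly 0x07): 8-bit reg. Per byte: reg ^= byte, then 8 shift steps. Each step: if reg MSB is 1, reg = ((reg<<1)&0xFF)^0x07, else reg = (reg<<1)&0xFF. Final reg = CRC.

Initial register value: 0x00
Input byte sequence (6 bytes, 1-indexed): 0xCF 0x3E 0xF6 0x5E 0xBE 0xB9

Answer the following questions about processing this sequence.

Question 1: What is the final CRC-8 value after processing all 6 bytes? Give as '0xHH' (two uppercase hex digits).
After byte 1 (0xCF): reg=0x63
After byte 2 (0x3E): reg=0x94
After byte 3 (0xF6): reg=0x29
After byte 4 (0x5E): reg=0x42
After byte 5 (0xBE): reg=0xFA
After byte 6 (0xB9): reg=0xCE

Answer: 0xCE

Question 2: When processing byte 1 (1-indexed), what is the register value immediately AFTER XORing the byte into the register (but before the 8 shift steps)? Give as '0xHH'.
Answer: 0xCF

Derivation:
Register before byte 1: 0x00
Byte 1: 0xCF
0x00 XOR 0xCF = 0xCF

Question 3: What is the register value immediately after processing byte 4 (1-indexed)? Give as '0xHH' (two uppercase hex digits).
Answer: 0x42

Derivation:
After byte 1 (0xCF): reg=0x63
After byte 2 (0x3E): reg=0x94
After byte 3 (0xF6): reg=0x29
After byte 4 (0x5E): reg=0x42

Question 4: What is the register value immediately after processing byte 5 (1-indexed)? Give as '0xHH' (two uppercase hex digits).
Answer: 0xFA

Derivation:
After byte 1 (0xCF): reg=0x63
After byte 2 (0x3E): reg=0x94
After byte 3 (0xF6): reg=0x29
After byte 4 (0x5E): reg=0x42
After byte 5 (0xBE): reg=0xFA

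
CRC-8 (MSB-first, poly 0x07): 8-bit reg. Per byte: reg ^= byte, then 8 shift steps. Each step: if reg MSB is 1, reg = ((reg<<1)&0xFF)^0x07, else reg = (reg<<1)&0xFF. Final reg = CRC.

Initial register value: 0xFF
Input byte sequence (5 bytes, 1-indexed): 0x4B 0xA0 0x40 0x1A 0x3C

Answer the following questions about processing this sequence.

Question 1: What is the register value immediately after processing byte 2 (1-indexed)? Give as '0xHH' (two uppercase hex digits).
After byte 1 (0x4B): reg=0x05
After byte 2 (0xA0): reg=0x72

Answer: 0x72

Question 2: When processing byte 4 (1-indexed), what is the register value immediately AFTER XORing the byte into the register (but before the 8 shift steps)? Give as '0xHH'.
Answer: 0x84

Derivation:
Register before byte 4: 0x9E
Byte 4: 0x1A
0x9E XOR 0x1A = 0x84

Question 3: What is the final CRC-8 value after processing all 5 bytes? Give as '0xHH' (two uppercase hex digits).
Answer: 0x56

Derivation:
After byte 1 (0x4B): reg=0x05
After byte 2 (0xA0): reg=0x72
After byte 3 (0x40): reg=0x9E
After byte 4 (0x1A): reg=0x95
After byte 5 (0x3C): reg=0x56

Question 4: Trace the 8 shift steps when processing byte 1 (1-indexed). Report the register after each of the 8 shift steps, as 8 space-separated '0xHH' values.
Answer: 0x6F 0xDE 0xBB 0x71 0xE2 0xC3 0x81 0x05

Derivation:
Register before byte 1: 0xFF
After XOR with byte 0x4B: 0xB4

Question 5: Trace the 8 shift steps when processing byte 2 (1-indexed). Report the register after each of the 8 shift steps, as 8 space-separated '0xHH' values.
Answer: 0x4D 0x9A 0x33 0x66 0xCC 0x9F 0x39 0x72

Derivation:
After byte 1 (0x4B): reg=0x05
Register before byte 2: 0x05
After XOR with byte 0xA0: 0xA5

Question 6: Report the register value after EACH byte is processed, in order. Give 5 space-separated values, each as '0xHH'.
0x05 0x72 0x9E 0x95 0x56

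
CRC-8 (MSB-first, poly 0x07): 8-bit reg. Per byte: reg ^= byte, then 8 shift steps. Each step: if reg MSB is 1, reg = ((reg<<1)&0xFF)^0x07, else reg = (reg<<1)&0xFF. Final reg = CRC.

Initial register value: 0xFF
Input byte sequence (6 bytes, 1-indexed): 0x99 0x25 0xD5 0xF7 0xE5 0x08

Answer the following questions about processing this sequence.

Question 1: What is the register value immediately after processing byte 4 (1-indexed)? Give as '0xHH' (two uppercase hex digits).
Answer: 0x92

Derivation:
After byte 1 (0x99): reg=0x35
After byte 2 (0x25): reg=0x70
After byte 3 (0xD5): reg=0x72
After byte 4 (0xF7): reg=0x92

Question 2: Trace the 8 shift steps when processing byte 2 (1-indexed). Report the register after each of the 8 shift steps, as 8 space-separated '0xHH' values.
Answer: 0x20 0x40 0x80 0x07 0x0E 0x1C 0x38 0x70

Derivation:
After byte 1 (0x99): reg=0x35
Register before byte 2: 0x35
After XOR with byte 0x25: 0x10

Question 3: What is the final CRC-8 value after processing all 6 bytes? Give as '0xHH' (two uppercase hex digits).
Answer: 0xF1

Derivation:
After byte 1 (0x99): reg=0x35
After byte 2 (0x25): reg=0x70
After byte 3 (0xD5): reg=0x72
After byte 4 (0xF7): reg=0x92
After byte 5 (0xE5): reg=0x42
After byte 6 (0x08): reg=0xF1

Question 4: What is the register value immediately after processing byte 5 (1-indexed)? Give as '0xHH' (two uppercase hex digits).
Answer: 0x42

Derivation:
After byte 1 (0x99): reg=0x35
After byte 2 (0x25): reg=0x70
After byte 3 (0xD5): reg=0x72
After byte 4 (0xF7): reg=0x92
After byte 5 (0xE5): reg=0x42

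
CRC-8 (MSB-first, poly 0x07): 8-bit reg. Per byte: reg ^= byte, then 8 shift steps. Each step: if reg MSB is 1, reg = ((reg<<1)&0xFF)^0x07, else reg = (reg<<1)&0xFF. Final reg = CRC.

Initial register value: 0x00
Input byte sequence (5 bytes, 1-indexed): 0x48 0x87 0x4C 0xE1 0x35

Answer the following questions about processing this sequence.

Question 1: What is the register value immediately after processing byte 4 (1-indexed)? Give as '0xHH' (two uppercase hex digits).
After byte 1 (0x48): reg=0xFF
After byte 2 (0x87): reg=0x6F
After byte 3 (0x4C): reg=0xE9
After byte 4 (0xE1): reg=0x38

Answer: 0x38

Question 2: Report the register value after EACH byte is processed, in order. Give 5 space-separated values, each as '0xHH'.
0xFF 0x6F 0xE9 0x38 0x23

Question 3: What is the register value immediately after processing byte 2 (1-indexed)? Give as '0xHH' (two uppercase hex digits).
After byte 1 (0x48): reg=0xFF
After byte 2 (0x87): reg=0x6F

Answer: 0x6F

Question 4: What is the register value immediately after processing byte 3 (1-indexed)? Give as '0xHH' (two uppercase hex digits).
Answer: 0xE9

Derivation:
After byte 1 (0x48): reg=0xFF
After byte 2 (0x87): reg=0x6F
After byte 3 (0x4C): reg=0xE9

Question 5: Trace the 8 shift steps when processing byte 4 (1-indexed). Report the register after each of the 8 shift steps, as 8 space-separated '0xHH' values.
After byte 1 (0x48): reg=0xFF
After byte 2 (0x87): reg=0x6F
After byte 3 (0x4C): reg=0xE9
Register before byte 4: 0xE9
After XOR with byte 0xE1: 0x08

Answer: 0x10 0x20 0x40 0x80 0x07 0x0E 0x1C 0x38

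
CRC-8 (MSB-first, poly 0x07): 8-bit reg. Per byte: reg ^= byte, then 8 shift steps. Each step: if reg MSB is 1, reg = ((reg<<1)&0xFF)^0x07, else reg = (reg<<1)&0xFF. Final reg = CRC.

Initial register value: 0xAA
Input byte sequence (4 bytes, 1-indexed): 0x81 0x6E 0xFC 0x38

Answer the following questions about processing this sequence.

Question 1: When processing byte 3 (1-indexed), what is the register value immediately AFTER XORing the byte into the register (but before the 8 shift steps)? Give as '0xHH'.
Answer: 0xC8

Derivation:
Register before byte 3: 0x34
Byte 3: 0xFC
0x34 XOR 0xFC = 0xC8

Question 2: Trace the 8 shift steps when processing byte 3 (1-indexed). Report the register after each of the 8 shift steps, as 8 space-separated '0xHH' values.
After byte 1 (0x81): reg=0xD1
After byte 2 (0x6E): reg=0x34
Register before byte 3: 0x34
After XOR with byte 0xFC: 0xC8

Answer: 0x97 0x29 0x52 0xA4 0x4F 0x9E 0x3B 0x76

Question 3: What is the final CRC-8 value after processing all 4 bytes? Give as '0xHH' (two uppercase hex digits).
Answer: 0xED

Derivation:
After byte 1 (0x81): reg=0xD1
After byte 2 (0x6E): reg=0x34
After byte 3 (0xFC): reg=0x76
After byte 4 (0x38): reg=0xED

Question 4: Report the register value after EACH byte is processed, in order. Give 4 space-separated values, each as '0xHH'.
0xD1 0x34 0x76 0xED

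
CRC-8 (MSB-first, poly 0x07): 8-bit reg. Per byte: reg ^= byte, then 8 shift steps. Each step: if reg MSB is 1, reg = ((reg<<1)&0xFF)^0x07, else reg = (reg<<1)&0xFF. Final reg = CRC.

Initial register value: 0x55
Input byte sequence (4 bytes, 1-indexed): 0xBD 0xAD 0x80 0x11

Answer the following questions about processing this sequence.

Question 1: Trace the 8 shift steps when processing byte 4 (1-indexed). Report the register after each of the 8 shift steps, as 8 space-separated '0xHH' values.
Answer: 0xEB 0xD1 0xA5 0x4D 0x9A 0x33 0x66 0xCC

Derivation:
After byte 1 (0xBD): reg=0x96
After byte 2 (0xAD): reg=0xA1
After byte 3 (0x80): reg=0xE7
Register before byte 4: 0xE7
After XOR with byte 0x11: 0xF6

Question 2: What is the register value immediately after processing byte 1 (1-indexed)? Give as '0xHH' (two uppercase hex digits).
After byte 1 (0xBD): reg=0x96

Answer: 0x96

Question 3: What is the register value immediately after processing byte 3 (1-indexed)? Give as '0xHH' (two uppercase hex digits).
After byte 1 (0xBD): reg=0x96
After byte 2 (0xAD): reg=0xA1
After byte 3 (0x80): reg=0xE7

Answer: 0xE7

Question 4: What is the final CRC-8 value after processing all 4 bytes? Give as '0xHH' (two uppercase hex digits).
After byte 1 (0xBD): reg=0x96
After byte 2 (0xAD): reg=0xA1
After byte 3 (0x80): reg=0xE7
After byte 4 (0x11): reg=0xCC

Answer: 0xCC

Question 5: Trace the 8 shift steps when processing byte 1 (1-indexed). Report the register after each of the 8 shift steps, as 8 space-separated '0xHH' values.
Register before byte 1: 0x55
After XOR with byte 0xBD: 0xE8

Answer: 0xD7 0xA9 0x55 0xAA 0x53 0xA6 0x4B 0x96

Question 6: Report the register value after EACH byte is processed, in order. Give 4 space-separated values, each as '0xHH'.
0x96 0xA1 0xE7 0xCC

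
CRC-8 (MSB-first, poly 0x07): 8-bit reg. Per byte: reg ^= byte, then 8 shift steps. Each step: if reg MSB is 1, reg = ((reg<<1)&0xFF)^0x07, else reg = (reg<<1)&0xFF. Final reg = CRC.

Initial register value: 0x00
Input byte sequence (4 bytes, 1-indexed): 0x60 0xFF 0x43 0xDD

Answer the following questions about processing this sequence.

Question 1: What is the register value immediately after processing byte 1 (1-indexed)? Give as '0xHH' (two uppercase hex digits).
After byte 1 (0x60): reg=0x27

Answer: 0x27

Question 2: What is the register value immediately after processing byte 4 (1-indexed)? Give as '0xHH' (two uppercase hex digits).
Answer: 0x07

Derivation:
After byte 1 (0x60): reg=0x27
After byte 2 (0xFF): reg=0x06
After byte 3 (0x43): reg=0xDC
After byte 4 (0xDD): reg=0x07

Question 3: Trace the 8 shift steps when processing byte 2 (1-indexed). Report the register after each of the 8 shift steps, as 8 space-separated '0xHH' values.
After byte 1 (0x60): reg=0x27
Register before byte 2: 0x27
After XOR with byte 0xFF: 0xD8

Answer: 0xB7 0x69 0xD2 0xA3 0x41 0x82 0x03 0x06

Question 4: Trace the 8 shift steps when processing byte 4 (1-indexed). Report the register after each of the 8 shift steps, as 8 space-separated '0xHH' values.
Answer: 0x02 0x04 0x08 0x10 0x20 0x40 0x80 0x07

Derivation:
After byte 1 (0x60): reg=0x27
After byte 2 (0xFF): reg=0x06
After byte 3 (0x43): reg=0xDC
Register before byte 4: 0xDC
After XOR with byte 0xDD: 0x01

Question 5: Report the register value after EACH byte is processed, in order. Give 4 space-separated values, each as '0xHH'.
0x27 0x06 0xDC 0x07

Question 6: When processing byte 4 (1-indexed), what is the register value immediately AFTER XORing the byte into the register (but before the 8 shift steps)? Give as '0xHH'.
Answer: 0x01

Derivation:
Register before byte 4: 0xDC
Byte 4: 0xDD
0xDC XOR 0xDD = 0x01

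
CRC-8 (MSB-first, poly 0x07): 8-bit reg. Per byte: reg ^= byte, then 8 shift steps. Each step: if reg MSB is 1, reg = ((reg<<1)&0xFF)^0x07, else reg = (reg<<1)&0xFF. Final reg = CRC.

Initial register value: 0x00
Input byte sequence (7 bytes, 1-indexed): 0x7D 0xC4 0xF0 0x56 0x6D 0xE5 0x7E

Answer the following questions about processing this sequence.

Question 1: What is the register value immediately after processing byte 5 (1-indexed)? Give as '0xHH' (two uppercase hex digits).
After byte 1 (0x7D): reg=0x74
After byte 2 (0xC4): reg=0x19
After byte 3 (0xF0): reg=0x91
After byte 4 (0x56): reg=0x5B
After byte 5 (0x6D): reg=0x82

Answer: 0x82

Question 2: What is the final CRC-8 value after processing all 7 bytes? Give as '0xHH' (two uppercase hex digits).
Answer: 0xE3

Derivation:
After byte 1 (0x7D): reg=0x74
After byte 2 (0xC4): reg=0x19
After byte 3 (0xF0): reg=0x91
After byte 4 (0x56): reg=0x5B
After byte 5 (0x6D): reg=0x82
After byte 6 (0xE5): reg=0x32
After byte 7 (0x7E): reg=0xE3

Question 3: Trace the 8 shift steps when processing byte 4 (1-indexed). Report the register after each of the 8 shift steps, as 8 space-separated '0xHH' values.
Answer: 0x89 0x15 0x2A 0x54 0xA8 0x57 0xAE 0x5B

Derivation:
After byte 1 (0x7D): reg=0x74
After byte 2 (0xC4): reg=0x19
After byte 3 (0xF0): reg=0x91
Register before byte 4: 0x91
After XOR with byte 0x56: 0xC7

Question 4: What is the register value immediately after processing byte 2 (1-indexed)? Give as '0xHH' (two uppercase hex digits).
After byte 1 (0x7D): reg=0x74
After byte 2 (0xC4): reg=0x19

Answer: 0x19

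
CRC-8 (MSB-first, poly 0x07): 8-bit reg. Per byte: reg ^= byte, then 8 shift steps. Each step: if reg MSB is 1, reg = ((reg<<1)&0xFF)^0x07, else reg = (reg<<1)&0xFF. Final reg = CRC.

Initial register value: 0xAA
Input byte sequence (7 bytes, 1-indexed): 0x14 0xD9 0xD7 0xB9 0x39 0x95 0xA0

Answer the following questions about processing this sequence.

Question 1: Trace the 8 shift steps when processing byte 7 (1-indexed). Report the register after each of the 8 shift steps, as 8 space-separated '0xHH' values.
After byte 1 (0x14): reg=0x33
After byte 2 (0xD9): reg=0x98
After byte 3 (0xD7): reg=0xEA
After byte 4 (0xB9): reg=0xBE
After byte 5 (0x39): reg=0x9C
After byte 6 (0x95): reg=0x3F
Register before byte 7: 0x3F
After XOR with byte 0xA0: 0x9F

Answer: 0x39 0x72 0xE4 0xCF 0x99 0x35 0x6A 0xD4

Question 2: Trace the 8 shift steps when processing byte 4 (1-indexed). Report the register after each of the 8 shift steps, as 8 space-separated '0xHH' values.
Answer: 0xA6 0x4B 0x96 0x2B 0x56 0xAC 0x5F 0xBE

Derivation:
After byte 1 (0x14): reg=0x33
After byte 2 (0xD9): reg=0x98
After byte 3 (0xD7): reg=0xEA
Register before byte 4: 0xEA
After XOR with byte 0xB9: 0x53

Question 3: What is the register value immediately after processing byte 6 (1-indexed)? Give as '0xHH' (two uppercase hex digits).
After byte 1 (0x14): reg=0x33
After byte 2 (0xD9): reg=0x98
After byte 3 (0xD7): reg=0xEA
After byte 4 (0xB9): reg=0xBE
After byte 5 (0x39): reg=0x9C
After byte 6 (0x95): reg=0x3F

Answer: 0x3F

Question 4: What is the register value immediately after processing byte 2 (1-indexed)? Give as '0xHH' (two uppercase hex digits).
After byte 1 (0x14): reg=0x33
After byte 2 (0xD9): reg=0x98

Answer: 0x98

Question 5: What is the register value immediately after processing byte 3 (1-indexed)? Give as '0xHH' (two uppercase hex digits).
After byte 1 (0x14): reg=0x33
After byte 2 (0xD9): reg=0x98
After byte 3 (0xD7): reg=0xEA

Answer: 0xEA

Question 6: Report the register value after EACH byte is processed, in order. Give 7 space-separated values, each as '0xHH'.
0x33 0x98 0xEA 0xBE 0x9C 0x3F 0xD4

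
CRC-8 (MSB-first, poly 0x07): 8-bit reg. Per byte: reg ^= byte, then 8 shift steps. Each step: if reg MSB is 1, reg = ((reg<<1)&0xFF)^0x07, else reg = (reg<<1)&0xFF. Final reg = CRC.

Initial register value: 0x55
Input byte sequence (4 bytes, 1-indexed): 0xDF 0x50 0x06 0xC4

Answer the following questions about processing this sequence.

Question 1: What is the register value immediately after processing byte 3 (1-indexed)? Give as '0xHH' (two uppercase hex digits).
Answer: 0x92

Derivation:
After byte 1 (0xDF): reg=0xBF
After byte 2 (0x50): reg=0x83
After byte 3 (0x06): reg=0x92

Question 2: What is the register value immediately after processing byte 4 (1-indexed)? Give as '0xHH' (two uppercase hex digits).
After byte 1 (0xDF): reg=0xBF
After byte 2 (0x50): reg=0x83
After byte 3 (0x06): reg=0x92
After byte 4 (0xC4): reg=0xA5

Answer: 0xA5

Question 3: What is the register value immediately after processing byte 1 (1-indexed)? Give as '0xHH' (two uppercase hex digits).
After byte 1 (0xDF): reg=0xBF

Answer: 0xBF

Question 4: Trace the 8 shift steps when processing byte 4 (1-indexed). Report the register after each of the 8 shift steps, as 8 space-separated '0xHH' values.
Answer: 0xAC 0x5F 0xBE 0x7B 0xF6 0xEB 0xD1 0xA5

Derivation:
After byte 1 (0xDF): reg=0xBF
After byte 2 (0x50): reg=0x83
After byte 3 (0x06): reg=0x92
Register before byte 4: 0x92
After XOR with byte 0xC4: 0x56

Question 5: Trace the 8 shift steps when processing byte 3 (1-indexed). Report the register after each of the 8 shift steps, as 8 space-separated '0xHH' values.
After byte 1 (0xDF): reg=0xBF
After byte 2 (0x50): reg=0x83
Register before byte 3: 0x83
After XOR with byte 0x06: 0x85

Answer: 0x0D 0x1A 0x34 0x68 0xD0 0xA7 0x49 0x92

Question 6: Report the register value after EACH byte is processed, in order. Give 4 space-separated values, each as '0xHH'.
0xBF 0x83 0x92 0xA5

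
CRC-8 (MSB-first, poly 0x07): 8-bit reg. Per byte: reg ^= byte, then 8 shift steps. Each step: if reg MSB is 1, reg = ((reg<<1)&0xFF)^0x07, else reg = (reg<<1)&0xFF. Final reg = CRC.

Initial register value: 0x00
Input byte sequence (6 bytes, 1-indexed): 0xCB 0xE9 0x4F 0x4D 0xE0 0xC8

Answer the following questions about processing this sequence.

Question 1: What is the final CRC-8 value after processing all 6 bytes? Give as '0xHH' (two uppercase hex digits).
Answer: 0x85

Derivation:
After byte 1 (0xCB): reg=0x7F
After byte 2 (0xE9): reg=0xEB
After byte 3 (0x4F): reg=0x75
After byte 4 (0x4D): reg=0xA8
After byte 5 (0xE0): reg=0xFF
After byte 6 (0xC8): reg=0x85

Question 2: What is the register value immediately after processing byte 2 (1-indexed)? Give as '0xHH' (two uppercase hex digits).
Answer: 0xEB

Derivation:
After byte 1 (0xCB): reg=0x7F
After byte 2 (0xE9): reg=0xEB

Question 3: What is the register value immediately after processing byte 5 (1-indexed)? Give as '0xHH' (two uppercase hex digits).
After byte 1 (0xCB): reg=0x7F
After byte 2 (0xE9): reg=0xEB
After byte 3 (0x4F): reg=0x75
After byte 4 (0x4D): reg=0xA8
After byte 5 (0xE0): reg=0xFF

Answer: 0xFF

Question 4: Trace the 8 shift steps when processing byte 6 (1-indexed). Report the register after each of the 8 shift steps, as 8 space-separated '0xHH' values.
After byte 1 (0xCB): reg=0x7F
After byte 2 (0xE9): reg=0xEB
After byte 3 (0x4F): reg=0x75
After byte 4 (0x4D): reg=0xA8
After byte 5 (0xE0): reg=0xFF
Register before byte 6: 0xFF
After XOR with byte 0xC8: 0x37

Answer: 0x6E 0xDC 0xBF 0x79 0xF2 0xE3 0xC1 0x85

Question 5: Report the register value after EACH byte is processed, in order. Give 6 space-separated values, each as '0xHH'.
0x7F 0xEB 0x75 0xA8 0xFF 0x85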